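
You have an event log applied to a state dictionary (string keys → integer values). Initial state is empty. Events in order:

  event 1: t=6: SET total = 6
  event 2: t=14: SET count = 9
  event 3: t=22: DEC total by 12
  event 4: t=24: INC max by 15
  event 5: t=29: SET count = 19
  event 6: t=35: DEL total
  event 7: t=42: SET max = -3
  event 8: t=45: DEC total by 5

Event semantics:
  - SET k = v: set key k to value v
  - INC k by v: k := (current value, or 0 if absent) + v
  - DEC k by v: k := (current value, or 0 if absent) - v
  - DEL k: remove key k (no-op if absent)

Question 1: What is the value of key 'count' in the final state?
Track key 'count' through all 8 events:
  event 1 (t=6: SET total = 6): count unchanged
  event 2 (t=14: SET count = 9): count (absent) -> 9
  event 3 (t=22: DEC total by 12): count unchanged
  event 4 (t=24: INC max by 15): count unchanged
  event 5 (t=29: SET count = 19): count 9 -> 19
  event 6 (t=35: DEL total): count unchanged
  event 7 (t=42: SET max = -3): count unchanged
  event 8 (t=45: DEC total by 5): count unchanged
Final: count = 19

Answer: 19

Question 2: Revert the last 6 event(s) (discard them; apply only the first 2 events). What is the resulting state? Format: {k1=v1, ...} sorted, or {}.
Keep first 2 events (discard last 6):
  after event 1 (t=6: SET total = 6): {total=6}
  after event 2 (t=14: SET count = 9): {count=9, total=6}

Answer: {count=9, total=6}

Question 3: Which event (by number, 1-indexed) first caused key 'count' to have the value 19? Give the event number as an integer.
Answer: 5

Derivation:
Looking for first event where count becomes 19:
  event 2: count = 9
  event 3: count = 9
  event 4: count = 9
  event 5: count 9 -> 19  <-- first match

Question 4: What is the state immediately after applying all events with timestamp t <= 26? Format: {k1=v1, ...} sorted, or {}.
Apply events with t <= 26 (4 events):
  after event 1 (t=6: SET total = 6): {total=6}
  after event 2 (t=14: SET count = 9): {count=9, total=6}
  after event 3 (t=22: DEC total by 12): {count=9, total=-6}
  after event 4 (t=24: INC max by 15): {count=9, max=15, total=-6}

Answer: {count=9, max=15, total=-6}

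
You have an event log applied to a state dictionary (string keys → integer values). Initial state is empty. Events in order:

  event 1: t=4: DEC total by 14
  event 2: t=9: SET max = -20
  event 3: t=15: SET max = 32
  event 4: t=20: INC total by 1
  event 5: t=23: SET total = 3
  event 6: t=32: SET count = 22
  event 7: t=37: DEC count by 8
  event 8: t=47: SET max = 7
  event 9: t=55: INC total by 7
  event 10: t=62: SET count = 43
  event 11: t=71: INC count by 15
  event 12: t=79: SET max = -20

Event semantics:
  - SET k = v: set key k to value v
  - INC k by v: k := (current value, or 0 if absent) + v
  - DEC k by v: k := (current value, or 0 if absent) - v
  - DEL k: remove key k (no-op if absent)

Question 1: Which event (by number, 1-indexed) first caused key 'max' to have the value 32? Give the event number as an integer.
Answer: 3

Derivation:
Looking for first event where max becomes 32:
  event 2: max = -20
  event 3: max -20 -> 32  <-- first match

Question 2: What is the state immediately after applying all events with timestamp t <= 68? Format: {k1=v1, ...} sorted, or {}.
Apply events with t <= 68 (10 events):
  after event 1 (t=4: DEC total by 14): {total=-14}
  after event 2 (t=9: SET max = -20): {max=-20, total=-14}
  after event 3 (t=15: SET max = 32): {max=32, total=-14}
  after event 4 (t=20: INC total by 1): {max=32, total=-13}
  after event 5 (t=23: SET total = 3): {max=32, total=3}
  after event 6 (t=32: SET count = 22): {count=22, max=32, total=3}
  after event 7 (t=37: DEC count by 8): {count=14, max=32, total=3}
  after event 8 (t=47: SET max = 7): {count=14, max=7, total=3}
  after event 9 (t=55: INC total by 7): {count=14, max=7, total=10}
  after event 10 (t=62: SET count = 43): {count=43, max=7, total=10}

Answer: {count=43, max=7, total=10}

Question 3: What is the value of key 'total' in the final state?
Track key 'total' through all 12 events:
  event 1 (t=4: DEC total by 14): total (absent) -> -14
  event 2 (t=9: SET max = -20): total unchanged
  event 3 (t=15: SET max = 32): total unchanged
  event 4 (t=20: INC total by 1): total -14 -> -13
  event 5 (t=23: SET total = 3): total -13 -> 3
  event 6 (t=32: SET count = 22): total unchanged
  event 7 (t=37: DEC count by 8): total unchanged
  event 8 (t=47: SET max = 7): total unchanged
  event 9 (t=55: INC total by 7): total 3 -> 10
  event 10 (t=62: SET count = 43): total unchanged
  event 11 (t=71: INC count by 15): total unchanged
  event 12 (t=79: SET max = -20): total unchanged
Final: total = 10

Answer: 10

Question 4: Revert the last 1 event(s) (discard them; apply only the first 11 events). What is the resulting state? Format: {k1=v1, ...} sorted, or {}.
Answer: {count=58, max=7, total=10}

Derivation:
Keep first 11 events (discard last 1):
  after event 1 (t=4: DEC total by 14): {total=-14}
  after event 2 (t=9: SET max = -20): {max=-20, total=-14}
  after event 3 (t=15: SET max = 32): {max=32, total=-14}
  after event 4 (t=20: INC total by 1): {max=32, total=-13}
  after event 5 (t=23: SET total = 3): {max=32, total=3}
  after event 6 (t=32: SET count = 22): {count=22, max=32, total=3}
  after event 7 (t=37: DEC count by 8): {count=14, max=32, total=3}
  after event 8 (t=47: SET max = 7): {count=14, max=7, total=3}
  after event 9 (t=55: INC total by 7): {count=14, max=7, total=10}
  after event 10 (t=62: SET count = 43): {count=43, max=7, total=10}
  after event 11 (t=71: INC count by 15): {count=58, max=7, total=10}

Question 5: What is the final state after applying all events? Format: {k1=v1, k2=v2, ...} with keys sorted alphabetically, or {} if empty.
Answer: {count=58, max=-20, total=10}

Derivation:
  after event 1 (t=4: DEC total by 14): {total=-14}
  after event 2 (t=9: SET max = -20): {max=-20, total=-14}
  after event 3 (t=15: SET max = 32): {max=32, total=-14}
  after event 4 (t=20: INC total by 1): {max=32, total=-13}
  after event 5 (t=23: SET total = 3): {max=32, total=3}
  after event 6 (t=32: SET count = 22): {count=22, max=32, total=3}
  after event 7 (t=37: DEC count by 8): {count=14, max=32, total=3}
  after event 8 (t=47: SET max = 7): {count=14, max=7, total=3}
  after event 9 (t=55: INC total by 7): {count=14, max=7, total=10}
  after event 10 (t=62: SET count = 43): {count=43, max=7, total=10}
  after event 11 (t=71: INC count by 15): {count=58, max=7, total=10}
  after event 12 (t=79: SET max = -20): {count=58, max=-20, total=10}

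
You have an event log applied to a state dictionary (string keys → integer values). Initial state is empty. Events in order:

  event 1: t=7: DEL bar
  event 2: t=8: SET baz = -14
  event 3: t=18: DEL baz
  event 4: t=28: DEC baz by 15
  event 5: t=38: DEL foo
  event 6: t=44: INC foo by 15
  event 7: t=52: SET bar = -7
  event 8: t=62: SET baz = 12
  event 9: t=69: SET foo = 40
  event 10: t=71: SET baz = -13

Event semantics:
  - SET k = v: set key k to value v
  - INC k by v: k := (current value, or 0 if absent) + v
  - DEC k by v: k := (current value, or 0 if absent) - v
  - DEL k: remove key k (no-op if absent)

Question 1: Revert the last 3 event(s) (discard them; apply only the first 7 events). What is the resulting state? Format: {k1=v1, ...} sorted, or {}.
Keep first 7 events (discard last 3):
  after event 1 (t=7: DEL bar): {}
  after event 2 (t=8: SET baz = -14): {baz=-14}
  after event 3 (t=18: DEL baz): {}
  after event 4 (t=28: DEC baz by 15): {baz=-15}
  after event 5 (t=38: DEL foo): {baz=-15}
  after event 6 (t=44: INC foo by 15): {baz=-15, foo=15}
  after event 7 (t=52: SET bar = -7): {bar=-7, baz=-15, foo=15}

Answer: {bar=-7, baz=-15, foo=15}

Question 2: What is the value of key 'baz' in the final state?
Track key 'baz' through all 10 events:
  event 1 (t=7: DEL bar): baz unchanged
  event 2 (t=8: SET baz = -14): baz (absent) -> -14
  event 3 (t=18: DEL baz): baz -14 -> (absent)
  event 4 (t=28: DEC baz by 15): baz (absent) -> -15
  event 5 (t=38: DEL foo): baz unchanged
  event 6 (t=44: INC foo by 15): baz unchanged
  event 7 (t=52: SET bar = -7): baz unchanged
  event 8 (t=62: SET baz = 12): baz -15 -> 12
  event 9 (t=69: SET foo = 40): baz unchanged
  event 10 (t=71: SET baz = -13): baz 12 -> -13
Final: baz = -13

Answer: -13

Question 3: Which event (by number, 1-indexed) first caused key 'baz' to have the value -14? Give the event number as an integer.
Looking for first event where baz becomes -14:
  event 2: baz (absent) -> -14  <-- first match

Answer: 2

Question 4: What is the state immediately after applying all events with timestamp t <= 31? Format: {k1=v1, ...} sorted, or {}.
Answer: {baz=-15}

Derivation:
Apply events with t <= 31 (4 events):
  after event 1 (t=7: DEL bar): {}
  after event 2 (t=8: SET baz = -14): {baz=-14}
  after event 3 (t=18: DEL baz): {}
  after event 4 (t=28: DEC baz by 15): {baz=-15}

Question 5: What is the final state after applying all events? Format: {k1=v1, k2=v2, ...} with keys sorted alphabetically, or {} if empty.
  after event 1 (t=7: DEL bar): {}
  after event 2 (t=8: SET baz = -14): {baz=-14}
  after event 3 (t=18: DEL baz): {}
  after event 4 (t=28: DEC baz by 15): {baz=-15}
  after event 5 (t=38: DEL foo): {baz=-15}
  after event 6 (t=44: INC foo by 15): {baz=-15, foo=15}
  after event 7 (t=52: SET bar = -7): {bar=-7, baz=-15, foo=15}
  after event 8 (t=62: SET baz = 12): {bar=-7, baz=12, foo=15}
  after event 9 (t=69: SET foo = 40): {bar=-7, baz=12, foo=40}
  after event 10 (t=71: SET baz = -13): {bar=-7, baz=-13, foo=40}

Answer: {bar=-7, baz=-13, foo=40}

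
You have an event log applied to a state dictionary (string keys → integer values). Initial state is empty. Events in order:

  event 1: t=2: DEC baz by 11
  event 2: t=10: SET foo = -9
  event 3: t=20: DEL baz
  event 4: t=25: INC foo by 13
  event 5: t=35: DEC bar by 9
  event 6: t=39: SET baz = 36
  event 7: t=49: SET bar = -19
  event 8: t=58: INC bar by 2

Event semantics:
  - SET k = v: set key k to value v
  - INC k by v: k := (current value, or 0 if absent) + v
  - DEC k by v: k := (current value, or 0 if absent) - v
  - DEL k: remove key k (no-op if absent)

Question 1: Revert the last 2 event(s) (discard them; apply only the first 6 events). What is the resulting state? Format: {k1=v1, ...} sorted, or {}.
Keep first 6 events (discard last 2):
  after event 1 (t=2: DEC baz by 11): {baz=-11}
  after event 2 (t=10: SET foo = -9): {baz=-11, foo=-9}
  after event 3 (t=20: DEL baz): {foo=-9}
  after event 4 (t=25: INC foo by 13): {foo=4}
  after event 5 (t=35: DEC bar by 9): {bar=-9, foo=4}
  after event 6 (t=39: SET baz = 36): {bar=-9, baz=36, foo=4}

Answer: {bar=-9, baz=36, foo=4}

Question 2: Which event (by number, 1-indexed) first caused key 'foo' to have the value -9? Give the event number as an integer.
Looking for first event where foo becomes -9:
  event 2: foo (absent) -> -9  <-- first match

Answer: 2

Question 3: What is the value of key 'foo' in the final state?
Track key 'foo' through all 8 events:
  event 1 (t=2: DEC baz by 11): foo unchanged
  event 2 (t=10: SET foo = -9): foo (absent) -> -9
  event 3 (t=20: DEL baz): foo unchanged
  event 4 (t=25: INC foo by 13): foo -9 -> 4
  event 5 (t=35: DEC bar by 9): foo unchanged
  event 6 (t=39: SET baz = 36): foo unchanged
  event 7 (t=49: SET bar = -19): foo unchanged
  event 8 (t=58: INC bar by 2): foo unchanged
Final: foo = 4

Answer: 4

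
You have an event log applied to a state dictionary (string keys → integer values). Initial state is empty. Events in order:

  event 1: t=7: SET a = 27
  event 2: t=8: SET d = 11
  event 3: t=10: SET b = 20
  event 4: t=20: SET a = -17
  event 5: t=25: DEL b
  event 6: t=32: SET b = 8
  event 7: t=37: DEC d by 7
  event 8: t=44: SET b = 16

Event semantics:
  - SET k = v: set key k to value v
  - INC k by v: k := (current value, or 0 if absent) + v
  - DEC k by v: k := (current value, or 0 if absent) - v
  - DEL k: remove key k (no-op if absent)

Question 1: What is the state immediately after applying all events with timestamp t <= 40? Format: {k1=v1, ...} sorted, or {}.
Answer: {a=-17, b=8, d=4}

Derivation:
Apply events with t <= 40 (7 events):
  after event 1 (t=7: SET a = 27): {a=27}
  after event 2 (t=8: SET d = 11): {a=27, d=11}
  after event 3 (t=10: SET b = 20): {a=27, b=20, d=11}
  after event 4 (t=20: SET a = -17): {a=-17, b=20, d=11}
  after event 5 (t=25: DEL b): {a=-17, d=11}
  after event 6 (t=32: SET b = 8): {a=-17, b=8, d=11}
  after event 7 (t=37: DEC d by 7): {a=-17, b=8, d=4}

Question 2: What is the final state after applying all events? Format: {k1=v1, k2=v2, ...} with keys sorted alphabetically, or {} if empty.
Answer: {a=-17, b=16, d=4}

Derivation:
  after event 1 (t=7: SET a = 27): {a=27}
  after event 2 (t=8: SET d = 11): {a=27, d=11}
  after event 3 (t=10: SET b = 20): {a=27, b=20, d=11}
  after event 4 (t=20: SET a = -17): {a=-17, b=20, d=11}
  after event 5 (t=25: DEL b): {a=-17, d=11}
  after event 6 (t=32: SET b = 8): {a=-17, b=8, d=11}
  after event 7 (t=37: DEC d by 7): {a=-17, b=8, d=4}
  after event 8 (t=44: SET b = 16): {a=-17, b=16, d=4}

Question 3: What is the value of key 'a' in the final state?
Answer: -17

Derivation:
Track key 'a' through all 8 events:
  event 1 (t=7: SET a = 27): a (absent) -> 27
  event 2 (t=8: SET d = 11): a unchanged
  event 3 (t=10: SET b = 20): a unchanged
  event 4 (t=20: SET a = -17): a 27 -> -17
  event 5 (t=25: DEL b): a unchanged
  event 6 (t=32: SET b = 8): a unchanged
  event 7 (t=37: DEC d by 7): a unchanged
  event 8 (t=44: SET b = 16): a unchanged
Final: a = -17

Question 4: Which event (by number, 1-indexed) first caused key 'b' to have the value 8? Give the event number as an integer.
Looking for first event where b becomes 8:
  event 3: b = 20
  event 4: b = 20
  event 5: b = (absent)
  event 6: b (absent) -> 8  <-- first match

Answer: 6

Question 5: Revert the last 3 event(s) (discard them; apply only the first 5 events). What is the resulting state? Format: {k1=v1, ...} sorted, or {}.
Keep first 5 events (discard last 3):
  after event 1 (t=7: SET a = 27): {a=27}
  after event 2 (t=8: SET d = 11): {a=27, d=11}
  after event 3 (t=10: SET b = 20): {a=27, b=20, d=11}
  after event 4 (t=20: SET a = -17): {a=-17, b=20, d=11}
  after event 5 (t=25: DEL b): {a=-17, d=11}

Answer: {a=-17, d=11}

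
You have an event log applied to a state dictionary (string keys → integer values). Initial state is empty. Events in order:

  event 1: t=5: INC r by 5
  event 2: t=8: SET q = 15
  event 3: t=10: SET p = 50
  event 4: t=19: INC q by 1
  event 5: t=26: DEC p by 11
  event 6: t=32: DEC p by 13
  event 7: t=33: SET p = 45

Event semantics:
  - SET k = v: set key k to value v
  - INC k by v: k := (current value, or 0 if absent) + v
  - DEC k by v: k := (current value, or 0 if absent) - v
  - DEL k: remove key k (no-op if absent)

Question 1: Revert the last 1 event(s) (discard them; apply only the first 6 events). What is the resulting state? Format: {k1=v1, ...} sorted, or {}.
Answer: {p=26, q=16, r=5}

Derivation:
Keep first 6 events (discard last 1):
  after event 1 (t=5: INC r by 5): {r=5}
  after event 2 (t=8: SET q = 15): {q=15, r=5}
  after event 3 (t=10: SET p = 50): {p=50, q=15, r=5}
  after event 4 (t=19: INC q by 1): {p=50, q=16, r=5}
  after event 5 (t=26: DEC p by 11): {p=39, q=16, r=5}
  after event 6 (t=32: DEC p by 13): {p=26, q=16, r=5}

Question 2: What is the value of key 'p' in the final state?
Answer: 45

Derivation:
Track key 'p' through all 7 events:
  event 1 (t=5: INC r by 5): p unchanged
  event 2 (t=8: SET q = 15): p unchanged
  event 3 (t=10: SET p = 50): p (absent) -> 50
  event 4 (t=19: INC q by 1): p unchanged
  event 5 (t=26: DEC p by 11): p 50 -> 39
  event 6 (t=32: DEC p by 13): p 39 -> 26
  event 7 (t=33: SET p = 45): p 26 -> 45
Final: p = 45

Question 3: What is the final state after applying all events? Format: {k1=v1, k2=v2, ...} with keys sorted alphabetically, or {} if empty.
Answer: {p=45, q=16, r=5}

Derivation:
  after event 1 (t=5: INC r by 5): {r=5}
  after event 2 (t=8: SET q = 15): {q=15, r=5}
  after event 3 (t=10: SET p = 50): {p=50, q=15, r=5}
  after event 4 (t=19: INC q by 1): {p=50, q=16, r=5}
  after event 5 (t=26: DEC p by 11): {p=39, q=16, r=5}
  after event 6 (t=32: DEC p by 13): {p=26, q=16, r=5}
  after event 7 (t=33: SET p = 45): {p=45, q=16, r=5}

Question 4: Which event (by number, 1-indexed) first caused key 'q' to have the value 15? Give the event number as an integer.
Answer: 2

Derivation:
Looking for first event where q becomes 15:
  event 2: q (absent) -> 15  <-- first match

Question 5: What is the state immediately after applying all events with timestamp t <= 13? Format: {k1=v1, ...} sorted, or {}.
Apply events with t <= 13 (3 events):
  after event 1 (t=5: INC r by 5): {r=5}
  after event 2 (t=8: SET q = 15): {q=15, r=5}
  after event 3 (t=10: SET p = 50): {p=50, q=15, r=5}

Answer: {p=50, q=15, r=5}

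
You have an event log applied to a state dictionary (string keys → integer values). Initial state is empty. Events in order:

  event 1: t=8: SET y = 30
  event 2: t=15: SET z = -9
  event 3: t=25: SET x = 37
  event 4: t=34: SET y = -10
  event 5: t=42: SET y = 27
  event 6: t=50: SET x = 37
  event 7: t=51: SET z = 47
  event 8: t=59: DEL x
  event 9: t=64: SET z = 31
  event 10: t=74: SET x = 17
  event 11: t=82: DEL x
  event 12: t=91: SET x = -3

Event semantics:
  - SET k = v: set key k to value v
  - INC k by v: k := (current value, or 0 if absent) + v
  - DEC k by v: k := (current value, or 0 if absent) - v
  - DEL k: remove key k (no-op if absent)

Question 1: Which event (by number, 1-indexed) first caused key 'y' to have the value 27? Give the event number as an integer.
Looking for first event where y becomes 27:
  event 1: y = 30
  event 2: y = 30
  event 3: y = 30
  event 4: y = -10
  event 5: y -10 -> 27  <-- first match

Answer: 5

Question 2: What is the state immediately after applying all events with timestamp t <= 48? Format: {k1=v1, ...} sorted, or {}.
Answer: {x=37, y=27, z=-9}

Derivation:
Apply events with t <= 48 (5 events):
  after event 1 (t=8: SET y = 30): {y=30}
  after event 2 (t=15: SET z = -9): {y=30, z=-9}
  after event 3 (t=25: SET x = 37): {x=37, y=30, z=-9}
  after event 4 (t=34: SET y = -10): {x=37, y=-10, z=-9}
  after event 5 (t=42: SET y = 27): {x=37, y=27, z=-9}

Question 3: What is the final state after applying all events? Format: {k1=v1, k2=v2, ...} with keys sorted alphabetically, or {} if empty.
Answer: {x=-3, y=27, z=31}

Derivation:
  after event 1 (t=8: SET y = 30): {y=30}
  after event 2 (t=15: SET z = -9): {y=30, z=-9}
  after event 3 (t=25: SET x = 37): {x=37, y=30, z=-9}
  after event 4 (t=34: SET y = -10): {x=37, y=-10, z=-9}
  after event 5 (t=42: SET y = 27): {x=37, y=27, z=-9}
  after event 6 (t=50: SET x = 37): {x=37, y=27, z=-9}
  after event 7 (t=51: SET z = 47): {x=37, y=27, z=47}
  after event 8 (t=59: DEL x): {y=27, z=47}
  after event 9 (t=64: SET z = 31): {y=27, z=31}
  after event 10 (t=74: SET x = 17): {x=17, y=27, z=31}
  after event 11 (t=82: DEL x): {y=27, z=31}
  after event 12 (t=91: SET x = -3): {x=-3, y=27, z=31}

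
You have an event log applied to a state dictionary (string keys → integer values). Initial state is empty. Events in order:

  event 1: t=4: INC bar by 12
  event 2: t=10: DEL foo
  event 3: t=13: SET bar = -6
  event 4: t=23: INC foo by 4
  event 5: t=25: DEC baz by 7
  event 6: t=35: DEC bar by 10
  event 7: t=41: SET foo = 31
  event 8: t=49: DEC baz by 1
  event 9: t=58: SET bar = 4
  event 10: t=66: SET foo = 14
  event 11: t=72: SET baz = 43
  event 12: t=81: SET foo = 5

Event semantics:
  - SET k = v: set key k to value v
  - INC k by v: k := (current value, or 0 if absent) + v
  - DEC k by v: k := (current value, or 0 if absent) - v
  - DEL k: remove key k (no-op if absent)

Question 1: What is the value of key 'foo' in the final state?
Answer: 5

Derivation:
Track key 'foo' through all 12 events:
  event 1 (t=4: INC bar by 12): foo unchanged
  event 2 (t=10: DEL foo): foo (absent) -> (absent)
  event 3 (t=13: SET bar = -6): foo unchanged
  event 4 (t=23: INC foo by 4): foo (absent) -> 4
  event 5 (t=25: DEC baz by 7): foo unchanged
  event 6 (t=35: DEC bar by 10): foo unchanged
  event 7 (t=41: SET foo = 31): foo 4 -> 31
  event 8 (t=49: DEC baz by 1): foo unchanged
  event 9 (t=58: SET bar = 4): foo unchanged
  event 10 (t=66: SET foo = 14): foo 31 -> 14
  event 11 (t=72: SET baz = 43): foo unchanged
  event 12 (t=81: SET foo = 5): foo 14 -> 5
Final: foo = 5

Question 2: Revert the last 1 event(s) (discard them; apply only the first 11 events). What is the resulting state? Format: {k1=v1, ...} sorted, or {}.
Answer: {bar=4, baz=43, foo=14}

Derivation:
Keep first 11 events (discard last 1):
  after event 1 (t=4: INC bar by 12): {bar=12}
  after event 2 (t=10: DEL foo): {bar=12}
  after event 3 (t=13: SET bar = -6): {bar=-6}
  after event 4 (t=23: INC foo by 4): {bar=-6, foo=4}
  after event 5 (t=25: DEC baz by 7): {bar=-6, baz=-7, foo=4}
  after event 6 (t=35: DEC bar by 10): {bar=-16, baz=-7, foo=4}
  after event 7 (t=41: SET foo = 31): {bar=-16, baz=-7, foo=31}
  after event 8 (t=49: DEC baz by 1): {bar=-16, baz=-8, foo=31}
  after event 9 (t=58: SET bar = 4): {bar=4, baz=-8, foo=31}
  after event 10 (t=66: SET foo = 14): {bar=4, baz=-8, foo=14}
  after event 11 (t=72: SET baz = 43): {bar=4, baz=43, foo=14}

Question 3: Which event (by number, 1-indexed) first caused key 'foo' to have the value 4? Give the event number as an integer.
Looking for first event where foo becomes 4:
  event 4: foo (absent) -> 4  <-- first match

Answer: 4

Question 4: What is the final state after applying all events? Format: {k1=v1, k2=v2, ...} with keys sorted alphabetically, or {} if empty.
  after event 1 (t=4: INC bar by 12): {bar=12}
  after event 2 (t=10: DEL foo): {bar=12}
  after event 3 (t=13: SET bar = -6): {bar=-6}
  after event 4 (t=23: INC foo by 4): {bar=-6, foo=4}
  after event 5 (t=25: DEC baz by 7): {bar=-6, baz=-7, foo=4}
  after event 6 (t=35: DEC bar by 10): {bar=-16, baz=-7, foo=4}
  after event 7 (t=41: SET foo = 31): {bar=-16, baz=-7, foo=31}
  after event 8 (t=49: DEC baz by 1): {bar=-16, baz=-8, foo=31}
  after event 9 (t=58: SET bar = 4): {bar=4, baz=-8, foo=31}
  after event 10 (t=66: SET foo = 14): {bar=4, baz=-8, foo=14}
  after event 11 (t=72: SET baz = 43): {bar=4, baz=43, foo=14}
  after event 12 (t=81: SET foo = 5): {bar=4, baz=43, foo=5}

Answer: {bar=4, baz=43, foo=5}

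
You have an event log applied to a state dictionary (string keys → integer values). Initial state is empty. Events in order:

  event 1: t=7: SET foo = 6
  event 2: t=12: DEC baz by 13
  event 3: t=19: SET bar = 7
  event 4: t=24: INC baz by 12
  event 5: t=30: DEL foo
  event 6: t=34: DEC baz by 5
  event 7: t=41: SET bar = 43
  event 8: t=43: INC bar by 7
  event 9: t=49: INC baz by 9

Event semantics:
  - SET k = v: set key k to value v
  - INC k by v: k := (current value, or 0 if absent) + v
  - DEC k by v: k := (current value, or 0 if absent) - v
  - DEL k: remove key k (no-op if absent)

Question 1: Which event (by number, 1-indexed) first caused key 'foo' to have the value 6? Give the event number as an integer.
Answer: 1

Derivation:
Looking for first event where foo becomes 6:
  event 1: foo (absent) -> 6  <-- first match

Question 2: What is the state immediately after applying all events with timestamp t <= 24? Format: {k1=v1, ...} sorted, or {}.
Answer: {bar=7, baz=-1, foo=6}

Derivation:
Apply events with t <= 24 (4 events):
  after event 1 (t=7: SET foo = 6): {foo=6}
  after event 2 (t=12: DEC baz by 13): {baz=-13, foo=6}
  after event 3 (t=19: SET bar = 7): {bar=7, baz=-13, foo=6}
  after event 4 (t=24: INC baz by 12): {bar=7, baz=-1, foo=6}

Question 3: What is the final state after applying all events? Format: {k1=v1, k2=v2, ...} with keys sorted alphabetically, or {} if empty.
Answer: {bar=50, baz=3}

Derivation:
  after event 1 (t=7: SET foo = 6): {foo=6}
  after event 2 (t=12: DEC baz by 13): {baz=-13, foo=6}
  after event 3 (t=19: SET bar = 7): {bar=7, baz=-13, foo=6}
  after event 4 (t=24: INC baz by 12): {bar=7, baz=-1, foo=6}
  after event 5 (t=30: DEL foo): {bar=7, baz=-1}
  after event 6 (t=34: DEC baz by 5): {bar=7, baz=-6}
  after event 7 (t=41: SET bar = 43): {bar=43, baz=-6}
  after event 8 (t=43: INC bar by 7): {bar=50, baz=-6}
  after event 9 (t=49: INC baz by 9): {bar=50, baz=3}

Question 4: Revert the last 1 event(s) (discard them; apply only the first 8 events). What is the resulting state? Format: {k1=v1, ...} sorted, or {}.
Answer: {bar=50, baz=-6}

Derivation:
Keep first 8 events (discard last 1):
  after event 1 (t=7: SET foo = 6): {foo=6}
  after event 2 (t=12: DEC baz by 13): {baz=-13, foo=6}
  after event 3 (t=19: SET bar = 7): {bar=7, baz=-13, foo=6}
  after event 4 (t=24: INC baz by 12): {bar=7, baz=-1, foo=6}
  after event 5 (t=30: DEL foo): {bar=7, baz=-1}
  after event 6 (t=34: DEC baz by 5): {bar=7, baz=-6}
  after event 7 (t=41: SET bar = 43): {bar=43, baz=-6}
  after event 8 (t=43: INC bar by 7): {bar=50, baz=-6}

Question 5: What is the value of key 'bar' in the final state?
Track key 'bar' through all 9 events:
  event 1 (t=7: SET foo = 6): bar unchanged
  event 2 (t=12: DEC baz by 13): bar unchanged
  event 3 (t=19: SET bar = 7): bar (absent) -> 7
  event 4 (t=24: INC baz by 12): bar unchanged
  event 5 (t=30: DEL foo): bar unchanged
  event 6 (t=34: DEC baz by 5): bar unchanged
  event 7 (t=41: SET bar = 43): bar 7 -> 43
  event 8 (t=43: INC bar by 7): bar 43 -> 50
  event 9 (t=49: INC baz by 9): bar unchanged
Final: bar = 50

Answer: 50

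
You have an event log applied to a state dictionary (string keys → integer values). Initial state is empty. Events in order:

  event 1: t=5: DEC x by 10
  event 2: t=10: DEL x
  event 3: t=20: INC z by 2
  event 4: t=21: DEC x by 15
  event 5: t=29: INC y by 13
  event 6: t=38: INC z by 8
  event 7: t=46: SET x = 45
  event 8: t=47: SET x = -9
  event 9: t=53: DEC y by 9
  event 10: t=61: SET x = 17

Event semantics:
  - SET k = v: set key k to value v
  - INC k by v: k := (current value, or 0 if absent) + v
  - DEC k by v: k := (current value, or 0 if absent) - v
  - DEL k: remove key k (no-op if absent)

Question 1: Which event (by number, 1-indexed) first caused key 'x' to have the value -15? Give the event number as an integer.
Looking for first event where x becomes -15:
  event 1: x = -10
  event 2: x = (absent)
  event 4: x (absent) -> -15  <-- first match

Answer: 4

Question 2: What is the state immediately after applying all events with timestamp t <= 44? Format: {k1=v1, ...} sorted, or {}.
Apply events with t <= 44 (6 events):
  after event 1 (t=5: DEC x by 10): {x=-10}
  after event 2 (t=10: DEL x): {}
  after event 3 (t=20: INC z by 2): {z=2}
  after event 4 (t=21: DEC x by 15): {x=-15, z=2}
  after event 5 (t=29: INC y by 13): {x=-15, y=13, z=2}
  after event 6 (t=38: INC z by 8): {x=-15, y=13, z=10}

Answer: {x=-15, y=13, z=10}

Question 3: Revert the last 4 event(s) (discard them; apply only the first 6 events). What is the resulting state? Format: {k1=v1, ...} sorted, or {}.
Answer: {x=-15, y=13, z=10}

Derivation:
Keep first 6 events (discard last 4):
  after event 1 (t=5: DEC x by 10): {x=-10}
  after event 2 (t=10: DEL x): {}
  after event 3 (t=20: INC z by 2): {z=2}
  after event 4 (t=21: DEC x by 15): {x=-15, z=2}
  after event 5 (t=29: INC y by 13): {x=-15, y=13, z=2}
  after event 6 (t=38: INC z by 8): {x=-15, y=13, z=10}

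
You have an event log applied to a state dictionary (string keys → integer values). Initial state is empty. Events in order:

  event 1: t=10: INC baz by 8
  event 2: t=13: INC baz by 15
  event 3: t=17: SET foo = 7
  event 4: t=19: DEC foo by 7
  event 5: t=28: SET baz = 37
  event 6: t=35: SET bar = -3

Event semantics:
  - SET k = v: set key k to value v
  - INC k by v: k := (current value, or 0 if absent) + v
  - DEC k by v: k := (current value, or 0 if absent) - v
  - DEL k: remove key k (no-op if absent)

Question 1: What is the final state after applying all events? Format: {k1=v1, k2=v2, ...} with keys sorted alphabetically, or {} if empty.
  after event 1 (t=10: INC baz by 8): {baz=8}
  after event 2 (t=13: INC baz by 15): {baz=23}
  after event 3 (t=17: SET foo = 7): {baz=23, foo=7}
  after event 4 (t=19: DEC foo by 7): {baz=23, foo=0}
  after event 5 (t=28: SET baz = 37): {baz=37, foo=0}
  after event 6 (t=35: SET bar = -3): {bar=-3, baz=37, foo=0}

Answer: {bar=-3, baz=37, foo=0}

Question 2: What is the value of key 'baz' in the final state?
Track key 'baz' through all 6 events:
  event 1 (t=10: INC baz by 8): baz (absent) -> 8
  event 2 (t=13: INC baz by 15): baz 8 -> 23
  event 3 (t=17: SET foo = 7): baz unchanged
  event 4 (t=19: DEC foo by 7): baz unchanged
  event 5 (t=28: SET baz = 37): baz 23 -> 37
  event 6 (t=35: SET bar = -3): baz unchanged
Final: baz = 37

Answer: 37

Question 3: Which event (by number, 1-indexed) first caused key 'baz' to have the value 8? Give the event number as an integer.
Looking for first event where baz becomes 8:
  event 1: baz (absent) -> 8  <-- first match

Answer: 1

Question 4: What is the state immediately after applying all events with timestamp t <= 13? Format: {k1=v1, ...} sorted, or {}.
Apply events with t <= 13 (2 events):
  after event 1 (t=10: INC baz by 8): {baz=8}
  after event 2 (t=13: INC baz by 15): {baz=23}

Answer: {baz=23}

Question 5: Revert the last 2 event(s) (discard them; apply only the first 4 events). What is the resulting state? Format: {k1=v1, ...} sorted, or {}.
Keep first 4 events (discard last 2):
  after event 1 (t=10: INC baz by 8): {baz=8}
  after event 2 (t=13: INC baz by 15): {baz=23}
  after event 3 (t=17: SET foo = 7): {baz=23, foo=7}
  after event 4 (t=19: DEC foo by 7): {baz=23, foo=0}

Answer: {baz=23, foo=0}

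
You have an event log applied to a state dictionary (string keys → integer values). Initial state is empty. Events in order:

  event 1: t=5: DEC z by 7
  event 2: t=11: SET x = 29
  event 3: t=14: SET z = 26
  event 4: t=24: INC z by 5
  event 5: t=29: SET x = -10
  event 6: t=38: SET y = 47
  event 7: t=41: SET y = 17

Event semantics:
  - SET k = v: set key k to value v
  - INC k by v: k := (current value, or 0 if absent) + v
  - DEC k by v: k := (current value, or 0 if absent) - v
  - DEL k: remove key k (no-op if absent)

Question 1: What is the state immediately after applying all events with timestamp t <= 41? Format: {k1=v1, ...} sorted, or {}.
Answer: {x=-10, y=17, z=31}

Derivation:
Apply events with t <= 41 (7 events):
  after event 1 (t=5: DEC z by 7): {z=-7}
  after event 2 (t=11: SET x = 29): {x=29, z=-7}
  after event 3 (t=14: SET z = 26): {x=29, z=26}
  after event 4 (t=24: INC z by 5): {x=29, z=31}
  after event 5 (t=29: SET x = -10): {x=-10, z=31}
  after event 6 (t=38: SET y = 47): {x=-10, y=47, z=31}
  after event 7 (t=41: SET y = 17): {x=-10, y=17, z=31}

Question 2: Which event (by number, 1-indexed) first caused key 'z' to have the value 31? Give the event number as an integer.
Looking for first event where z becomes 31:
  event 1: z = -7
  event 2: z = -7
  event 3: z = 26
  event 4: z 26 -> 31  <-- first match

Answer: 4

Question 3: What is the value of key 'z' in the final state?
Track key 'z' through all 7 events:
  event 1 (t=5: DEC z by 7): z (absent) -> -7
  event 2 (t=11: SET x = 29): z unchanged
  event 3 (t=14: SET z = 26): z -7 -> 26
  event 4 (t=24: INC z by 5): z 26 -> 31
  event 5 (t=29: SET x = -10): z unchanged
  event 6 (t=38: SET y = 47): z unchanged
  event 7 (t=41: SET y = 17): z unchanged
Final: z = 31

Answer: 31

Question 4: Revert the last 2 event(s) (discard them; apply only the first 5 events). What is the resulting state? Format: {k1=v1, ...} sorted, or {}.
Answer: {x=-10, z=31}

Derivation:
Keep first 5 events (discard last 2):
  after event 1 (t=5: DEC z by 7): {z=-7}
  after event 2 (t=11: SET x = 29): {x=29, z=-7}
  after event 3 (t=14: SET z = 26): {x=29, z=26}
  after event 4 (t=24: INC z by 5): {x=29, z=31}
  after event 5 (t=29: SET x = -10): {x=-10, z=31}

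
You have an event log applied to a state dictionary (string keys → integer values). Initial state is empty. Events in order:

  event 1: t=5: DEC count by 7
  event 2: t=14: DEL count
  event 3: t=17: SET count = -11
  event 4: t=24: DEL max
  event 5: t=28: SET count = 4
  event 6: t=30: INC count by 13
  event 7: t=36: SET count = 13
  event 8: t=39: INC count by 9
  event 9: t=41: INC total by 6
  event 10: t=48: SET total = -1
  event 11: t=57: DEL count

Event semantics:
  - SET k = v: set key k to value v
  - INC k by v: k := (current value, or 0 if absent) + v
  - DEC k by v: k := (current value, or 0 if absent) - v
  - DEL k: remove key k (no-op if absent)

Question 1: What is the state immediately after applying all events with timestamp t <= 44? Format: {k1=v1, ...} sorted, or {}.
Answer: {count=22, total=6}

Derivation:
Apply events with t <= 44 (9 events):
  after event 1 (t=5: DEC count by 7): {count=-7}
  after event 2 (t=14: DEL count): {}
  after event 3 (t=17: SET count = -11): {count=-11}
  after event 4 (t=24: DEL max): {count=-11}
  after event 5 (t=28: SET count = 4): {count=4}
  after event 6 (t=30: INC count by 13): {count=17}
  after event 7 (t=36: SET count = 13): {count=13}
  after event 8 (t=39: INC count by 9): {count=22}
  after event 9 (t=41: INC total by 6): {count=22, total=6}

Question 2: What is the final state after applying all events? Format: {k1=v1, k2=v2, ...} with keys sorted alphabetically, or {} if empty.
  after event 1 (t=5: DEC count by 7): {count=-7}
  after event 2 (t=14: DEL count): {}
  after event 3 (t=17: SET count = -11): {count=-11}
  after event 4 (t=24: DEL max): {count=-11}
  after event 5 (t=28: SET count = 4): {count=4}
  after event 6 (t=30: INC count by 13): {count=17}
  after event 7 (t=36: SET count = 13): {count=13}
  after event 8 (t=39: INC count by 9): {count=22}
  after event 9 (t=41: INC total by 6): {count=22, total=6}
  after event 10 (t=48: SET total = -1): {count=22, total=-1}
  after event 11 (t=57: DEL count): {total=-1}

Answer: {total=-1}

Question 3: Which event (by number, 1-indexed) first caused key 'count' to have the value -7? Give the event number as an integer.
Looking for first event where count becomes -7:
  event 1: count (absent) -> -7  <-- first match

Answer: 1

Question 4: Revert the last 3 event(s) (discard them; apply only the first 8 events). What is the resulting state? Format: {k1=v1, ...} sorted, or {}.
Answer: {count=22}

Derivation:
Keep first 8 events (discard last 3):
  after event 1 (t=5: DEC count by 7): {count=-7}
  after event 2 (t=14: DEL count): {}
  after event 3 (t=17: SET count = -11): {count=-11}
  after event 4 (t=24: DEL max): {count=-11}
  after event 5 (t=28: SET count = 4): {count=4}
  after event 6 (t=30: INC count by 13): {count=17}
  after event 7 (t=36: SET count = 13): {count=13}
  after event 8 (t=39: INC count by 9): {count=22}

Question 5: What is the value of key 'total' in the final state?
Answer: -1

Derivation:
Track key 'total' through all 11 events:
  event 1 (t=5: DEC count by 7): total unchanged
  event 2 (t=14: DEL count): total unchanged
  event 3 (t=17: SET count = -11): total unchanged
  event 4 (t=24: DEL max): total unchanged
  event 5 (t=28: SET count = 4): total unchanged
  event 6 (t=30: INC count by 13): total unchanged
  event 7 (t=36: SET count = 13): total unchanged
  event 8 (t=39: INC count by 9): total unchanged
  event 9 (t=41: INC total by 6): total (absent) -> 6
  event 10 (t=48: SET total = -1): total 6 -> -1
  event 11 (t=57: DEL count): total unchanged
Final: total = -1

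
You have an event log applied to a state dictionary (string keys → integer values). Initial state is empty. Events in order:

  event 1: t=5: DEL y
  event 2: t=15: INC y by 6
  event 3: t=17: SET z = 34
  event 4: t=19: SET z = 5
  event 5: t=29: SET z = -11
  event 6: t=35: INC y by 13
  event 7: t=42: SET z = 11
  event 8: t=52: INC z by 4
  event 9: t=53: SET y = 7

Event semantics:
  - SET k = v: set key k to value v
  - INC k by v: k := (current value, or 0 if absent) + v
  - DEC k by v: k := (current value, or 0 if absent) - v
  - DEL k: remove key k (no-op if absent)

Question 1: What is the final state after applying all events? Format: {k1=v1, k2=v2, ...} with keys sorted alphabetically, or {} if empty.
Answer: {y=7, z=15}

Derivation:
  after event 1 (t=5: DEL y): {}
  after event 2 (t=15: INC y by 6): {y=6}
  after event 3 (t=17: SET z = 34): {y=6, z=34}
  after event 4 (t=19: SET z = 5): {y=6, z=5}
  after event 5 (t=29: SET z = -11): {y=6, z=-11}
  after event 6 (t=35: INC y by 13): {y=19, z=-11}
  after event 7 (t=42: SET z = 11): {y=19, z=11}
  after event 8 (t=52: INC z by 4): {y=19, z=15}
  after event 9 (t=53: SET y = 7): {y=7, z=15}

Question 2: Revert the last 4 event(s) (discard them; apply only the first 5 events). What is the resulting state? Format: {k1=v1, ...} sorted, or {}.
Answer: {y=6, z=-11}

Derivation:
Keep first 5 events (discard last 4):
  after event 1 (t=5: DEL y): {}
  after event 2 (t=15: INC y by 6): {y=6}
  after event 3 (t=17: SET z = 34): {y=6, z=34}
  after event 4 (t=19: SET z = 5): {y=6, z=5}
  after event 5 (t=29: SET z = -11): {y=6, z=-11}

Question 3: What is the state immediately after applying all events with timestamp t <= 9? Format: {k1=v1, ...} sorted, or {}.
Apply events with t <= 9 (1 events):
  after event 1 (t=5: DEL y): {}

Answer: {}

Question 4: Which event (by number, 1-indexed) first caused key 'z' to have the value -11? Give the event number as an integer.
Answer: 5

Derivation:
Looking for first event where z becomes -11:
  event 3: z = 34
  event 4: z = 5
  event 5: z 5 -> -11  <-- first match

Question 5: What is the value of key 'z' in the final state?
Track key 'z' through all 9 events:
  event 1 (t=5: DEL y): z unchanged
  event 2 (t=15: INC y by 6): z unchanged
  event 3 (t=17: SET z = 34): z (absent) -> 34
  event 4 (t=19: SET z = 5): z 34 -> 5
  event 5 (t=29: SET z = -11): z 5 -> -11
  event 6 (t=35: INC y by 13): z unchanged
  event 7 (t=42: SET z = 11): z -11 -> 11
  event 8 (t=52: INC z by 4): z 11 -> 15
  event 9 (t=53: SET y = 7): z unchanged
Final: z = 15

Answer: 15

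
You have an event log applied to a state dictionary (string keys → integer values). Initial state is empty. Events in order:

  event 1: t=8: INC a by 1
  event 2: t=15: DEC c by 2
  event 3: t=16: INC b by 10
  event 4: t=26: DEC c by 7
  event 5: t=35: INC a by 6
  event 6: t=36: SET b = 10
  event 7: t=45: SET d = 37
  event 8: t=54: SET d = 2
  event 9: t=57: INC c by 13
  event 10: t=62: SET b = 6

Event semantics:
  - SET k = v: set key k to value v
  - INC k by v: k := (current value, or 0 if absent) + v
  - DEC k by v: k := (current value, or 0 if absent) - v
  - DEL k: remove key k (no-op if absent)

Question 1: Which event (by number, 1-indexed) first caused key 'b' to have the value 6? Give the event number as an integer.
Answer: 10

Derivation:
Looking for first event where b becomes 6:
  event 3: b = 10
  event 4: b = 10
  event 5: b = 10
  event 6: b = 10
  event 7: b = 10
  event 8: b = 10
  event 9: b = 10
  event 10: b 10 -> 6  <-- first match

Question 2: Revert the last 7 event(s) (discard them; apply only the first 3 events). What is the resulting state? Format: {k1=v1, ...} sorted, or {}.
Keep first 3 events (discard last 7):
  after event 1 (t=8: INC a by 1): {a=1}
  after event 2 (t=15: DEC c by 2): {a=1, c=-2}
  after event 3 (t=16: INC b by 10): {a=1, b=10, c=-2}

Answer: {a=1, b=10, c=-2}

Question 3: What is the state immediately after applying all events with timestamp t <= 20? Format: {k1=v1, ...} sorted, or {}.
Answer: {a=1, b=10, c=-2}

Derivation:
Apply events with t <= 20 (3 events):
  after event 1 (t=8: INC a by 1): {a=1}
  after event 2 (t=15: DEC c by 2): {a=1, c=-2}
  after event 3 (t=16: INC b by 10): {a=1, b=10, c=-2}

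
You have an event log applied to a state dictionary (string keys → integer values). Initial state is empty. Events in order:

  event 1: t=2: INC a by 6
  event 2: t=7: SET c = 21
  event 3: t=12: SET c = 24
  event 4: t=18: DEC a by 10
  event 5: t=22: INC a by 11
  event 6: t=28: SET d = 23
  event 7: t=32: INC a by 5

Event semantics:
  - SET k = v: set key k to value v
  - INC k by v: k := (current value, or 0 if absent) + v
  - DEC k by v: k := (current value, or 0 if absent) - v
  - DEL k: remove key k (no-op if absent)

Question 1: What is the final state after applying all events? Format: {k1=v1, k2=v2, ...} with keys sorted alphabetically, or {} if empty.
Answer: {a=12, c=24, d=23}

Derivation:
  after event 1 (t=2: INC a by 6): {a=6}
  after event 2 (t=7: SET c = 21): {a=6, c=21}
  after event 3 (t=12: SET c = 24): {a=6, c=24}
  after event 4 (t=18: DEC a by 10): {a=-4, c=24}
  after event 5 (t=22: INC a by 11): {a=7, c=24}
  after event 6 (t=28: SET d = 23): {a=7, c=24, d=23}
  after event 7 (t=32: INC a by 5): {a=12, c=24, d=23}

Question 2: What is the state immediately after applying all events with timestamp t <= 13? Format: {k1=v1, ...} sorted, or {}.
Answer: {a=6, c=24}

Derivation:
Apply events with t <= 13 (3 events):
  after event 1 (t=2: INC a by 6): {a=6}
  after event 2 (t=7: SET c = 21): {a=6, c=21}
  after event 3 (t=12: SET c = 24): {a=6, c=24}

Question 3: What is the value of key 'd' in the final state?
Track key 'd' through all 7 events:
  event 1 (t=2: INC a by 6): d unchanged
  event 2 (t=7: SET c = 21): d unchanged
  event 3 (t=12: SET c = 24): d unchanged
  event 4 (t=18: DEC a by 10): d unchanged
  event 5 (t=22: INC a by 11): d unchanged
  event 6 (t=28: SET d = 23): d (absent) -> 23
  event 7 (t=32: INC a by 5): d unchanged
Final: d = 23

Answer: 23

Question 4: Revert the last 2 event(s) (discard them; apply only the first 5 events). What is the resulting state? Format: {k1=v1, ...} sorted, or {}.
Answer: {a=7, c=24}

Derivation:
Keep first 5 events (discard last 2):
  after event 1 (t=2: INC a by 6): {a=6}
  after event 2 (t=7: SET c = 21): {a=6, c=21}
  after event 3 (t=12: SET c = 24): {a=6, c=24}
  after event 4 (t=18: DEC a by 10): {a=-4, c=24}
  after event 5 (t=22: INC a by 11): {a=7, c=24}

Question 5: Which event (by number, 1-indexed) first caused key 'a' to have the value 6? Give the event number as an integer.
Answer: 1

Derivation:
Looking for first event where a becomes 6:
  event 1: a (absent) -> 6  <-- first match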